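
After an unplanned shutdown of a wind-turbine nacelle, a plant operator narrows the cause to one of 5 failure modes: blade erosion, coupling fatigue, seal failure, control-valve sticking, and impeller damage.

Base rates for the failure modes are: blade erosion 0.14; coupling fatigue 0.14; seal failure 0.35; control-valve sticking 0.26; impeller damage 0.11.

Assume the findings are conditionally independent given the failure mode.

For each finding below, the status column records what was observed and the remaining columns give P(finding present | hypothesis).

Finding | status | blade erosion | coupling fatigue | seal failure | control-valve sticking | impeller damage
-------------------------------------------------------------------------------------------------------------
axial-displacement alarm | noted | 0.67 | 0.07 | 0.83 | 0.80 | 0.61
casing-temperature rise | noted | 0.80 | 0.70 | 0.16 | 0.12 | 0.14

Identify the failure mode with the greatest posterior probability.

blade erosion

For each hypothesis, the unnormalized posterior weight is prior × product of the finding likelihoods:
  blade erosion: 0.14 × 0.67 × 0.80 = 0.07504
  coupling fatigue: 0.14 × 0.07 × 0.70 = 0.00686
  seal failure: 0.35 × 0.83 × 0.16 = 0.04648
  control-valve sticking: 0.26 × 0.80 × 0.12 = 0.02496
  impeller damage: 0.11 × 0.61 × 0.14 = 0.009394
Marginal likelihood of the evidence = 0.16273.
P(blade erosion | evidence) ≈ 0.07504 / 0.16273 ≈ 0.461
P(coupling fatigue | evidence) ≈ 0.00686 / 0.16273 ≈ 0.042
P(seal failure | evidence) ≈ 0.04648 / 0.16273 ≈ 0.286
P(control-valve sticking | evidence) ≈ 0.02496 / 0.16273 ≈ 0.153
P(impeller damage | evidence) ≈ 0.009394 / 0.16273 ≈ 0.058
The largest is 0.461, so blade erosion is most probable.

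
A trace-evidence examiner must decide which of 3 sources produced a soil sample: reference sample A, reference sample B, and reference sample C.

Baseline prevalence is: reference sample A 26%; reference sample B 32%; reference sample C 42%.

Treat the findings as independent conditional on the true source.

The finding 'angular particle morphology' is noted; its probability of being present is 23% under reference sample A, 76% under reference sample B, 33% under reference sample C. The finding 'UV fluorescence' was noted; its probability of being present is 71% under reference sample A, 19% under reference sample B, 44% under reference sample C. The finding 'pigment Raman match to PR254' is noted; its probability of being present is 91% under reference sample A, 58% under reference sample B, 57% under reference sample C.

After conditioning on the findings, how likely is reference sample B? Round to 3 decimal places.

0.267

Multiply each prior by the joint likelihood of the evidence pattern:
  reference sample A: 0.26 × 0.23 × 0.71 × 0.91 = 0.038637
  reference sample B: 0.32 × 0.76 × 0.19 × 0.58 = 0.026801
  reference sample C: 0.42 × 0.33 × 0.44 × 0.57 = 0.034761
Marginal likelihood of the evidence = 0.1002.
P(reference sample B | evidence) = 0.026801 / 0.1002 ≈ 0.267.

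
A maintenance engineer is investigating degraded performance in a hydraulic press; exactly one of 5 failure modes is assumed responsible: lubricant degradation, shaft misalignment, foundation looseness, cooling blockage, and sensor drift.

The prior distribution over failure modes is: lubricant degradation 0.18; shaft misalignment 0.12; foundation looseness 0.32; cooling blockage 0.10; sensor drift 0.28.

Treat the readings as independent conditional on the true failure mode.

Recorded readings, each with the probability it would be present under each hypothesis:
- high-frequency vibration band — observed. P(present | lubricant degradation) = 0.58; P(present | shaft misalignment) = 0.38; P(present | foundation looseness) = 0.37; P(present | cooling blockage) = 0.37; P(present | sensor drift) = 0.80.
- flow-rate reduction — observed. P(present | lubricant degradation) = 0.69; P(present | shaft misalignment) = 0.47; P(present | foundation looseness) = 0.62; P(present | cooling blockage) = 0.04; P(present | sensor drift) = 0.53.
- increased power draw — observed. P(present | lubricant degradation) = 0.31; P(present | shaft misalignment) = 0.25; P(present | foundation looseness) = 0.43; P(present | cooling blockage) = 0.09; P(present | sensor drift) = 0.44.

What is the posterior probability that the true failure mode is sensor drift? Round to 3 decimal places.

Multiply each prior by the joint likelihood of the reading pattern:
  lubricant degradation: 0.18 × 0.58 × 0.69 × 0.31 = 0.022331
  shaft misalignment: 0.12 × 0.38 × 0.47 × 0.25 = 0.005358
  foundation looseness: 0.32 × 0.37 × 0.62 × 0.43 = 0.031565
  cooling blockage: 0.10 × 0.37 × 0.04 × 0.09 = 0.0001332
  sensor drift: 0.28 × 0.80 × 0.53 × 0.44 = 0.052237
Normalizing constant Z = 0.022331 + 0.005358 + 0.031565 + 0.0001332 + 0.052237 = 0.11162.
P(sensor drift | evidence) = 0.052237 / 0.11162 ≈ 0.468.

0.468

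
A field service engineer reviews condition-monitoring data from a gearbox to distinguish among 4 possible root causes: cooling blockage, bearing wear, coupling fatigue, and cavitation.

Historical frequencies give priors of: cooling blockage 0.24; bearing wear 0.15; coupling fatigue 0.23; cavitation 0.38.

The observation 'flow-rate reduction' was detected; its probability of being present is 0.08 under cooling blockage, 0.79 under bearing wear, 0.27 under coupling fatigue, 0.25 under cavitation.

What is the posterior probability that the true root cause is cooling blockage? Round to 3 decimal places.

0.065

Multiply each prior by the likelihood of the observation:
  cooling blockage: 0.24 × 0.08 = 0.0192
  bearing wear: 0.15 × 0.79 = 0.1185
  coupling fatigue: 0.23 × 0.27 = 0.0621
  cavitation: 0.38 × 0.25 = 0.095
Normalizing constant Z = 0.0192 + 0.1185 + 0.0621 + 0.095 = 0.2948.
P(cooling blockage | evidence) = 0.0192 / 0.2948 ≈ 0.065.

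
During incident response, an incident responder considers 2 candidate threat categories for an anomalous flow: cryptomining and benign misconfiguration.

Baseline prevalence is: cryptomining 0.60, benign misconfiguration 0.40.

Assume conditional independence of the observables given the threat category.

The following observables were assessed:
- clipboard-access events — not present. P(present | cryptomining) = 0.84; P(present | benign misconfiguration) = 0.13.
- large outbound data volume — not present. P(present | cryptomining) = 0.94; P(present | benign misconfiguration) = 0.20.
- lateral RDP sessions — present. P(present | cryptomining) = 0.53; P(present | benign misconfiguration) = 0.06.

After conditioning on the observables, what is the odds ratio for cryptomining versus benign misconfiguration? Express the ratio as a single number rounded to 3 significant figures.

0.183

Posterior odds equal prior odds times the likelihood ratio; only the two competing hypotheses matter (using 1 − P(present | H) for each absent observable).
  cryptomining: 0.60 × (1 − 0.84) × (1 − 0.94) × 0.53 = 0.0030528
  benign misconfiguration: 0.40 × (1 − 0.13) × (1 − 0.20) × 0.06 = 0.016704
Posterior odds = 0.0030528 / 0.016704 ≈ 0.183.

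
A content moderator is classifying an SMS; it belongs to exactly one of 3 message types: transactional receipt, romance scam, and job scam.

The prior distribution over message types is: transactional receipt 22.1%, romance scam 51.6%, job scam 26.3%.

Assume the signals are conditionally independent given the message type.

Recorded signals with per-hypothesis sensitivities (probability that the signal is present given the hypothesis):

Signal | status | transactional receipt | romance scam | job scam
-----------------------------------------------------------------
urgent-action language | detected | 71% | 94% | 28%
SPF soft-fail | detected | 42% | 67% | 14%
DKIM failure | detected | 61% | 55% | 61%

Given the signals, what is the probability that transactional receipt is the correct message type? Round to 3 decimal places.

Multiply each prior by the joint likelihood of the signal pattern:
  transactional receipt: 0.221 × 0.71 × 0.42 × 0.61 = 0.0402
  romance scam: 0.516 × 0.94 × 0.67 × 0.55 = 0.17874
  job scam: 0.263 × 0.28 × 0.14 × 0.61 = 0.0062889
Marginal likelihood of the evidence = 0.22523.
P(transactional receipt | evidence) = 0.0402 / 0.22523 ≈ 0.178.

0.178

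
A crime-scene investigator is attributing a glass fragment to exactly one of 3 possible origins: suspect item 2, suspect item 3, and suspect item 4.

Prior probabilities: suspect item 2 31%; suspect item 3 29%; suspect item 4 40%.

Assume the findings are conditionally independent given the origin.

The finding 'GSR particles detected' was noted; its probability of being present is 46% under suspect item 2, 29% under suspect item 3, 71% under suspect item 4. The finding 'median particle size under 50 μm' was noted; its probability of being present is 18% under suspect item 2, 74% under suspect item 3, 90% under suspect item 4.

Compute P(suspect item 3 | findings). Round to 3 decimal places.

0.181

By Bayes' rule with conditional independence, the unnormalized weight for each hypothesis is prior × ∏ likelihoods:
  suspect item 2: 0.31 × 0.46 × 0.18 = 0.025668
  suspect item 3: 0.29 × 0.29 × 0.74 = 0.062234
  suspect item 4: 0.40 × 0.71 × 0.90 = 0.2556
Marginal likelihood of the evidence = 0.3435.
P(suspect item 3 | evidence) = 0.062234 / 0.3435 ≈ 0.181.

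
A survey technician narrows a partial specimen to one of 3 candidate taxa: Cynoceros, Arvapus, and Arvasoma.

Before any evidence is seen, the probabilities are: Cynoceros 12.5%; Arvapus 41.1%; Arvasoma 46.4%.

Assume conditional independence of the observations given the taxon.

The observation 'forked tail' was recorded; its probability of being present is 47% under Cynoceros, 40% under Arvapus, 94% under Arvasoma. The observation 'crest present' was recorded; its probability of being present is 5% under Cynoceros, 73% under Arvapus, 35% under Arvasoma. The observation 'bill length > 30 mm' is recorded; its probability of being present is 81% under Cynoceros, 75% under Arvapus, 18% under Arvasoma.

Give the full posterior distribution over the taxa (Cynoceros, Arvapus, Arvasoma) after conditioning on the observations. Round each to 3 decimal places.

0.020, 0.751, 0.229

Multiply each prior by the joint likelihood of the evidence pattern:
  Cynoceros: 0.125 × 0.47 × 0.05 × 0.81 = 0.0023794
  Arvapus: 0.411 × 0.40 × 0.73 × 0.75 = 0.090009
  Arvasoma: 0.464 × 0.94 × 0.35 × 0.18 = 0.027478
The unnormalized weights sum to 0.11987.
P(Cynoceros | evidence) = 0.0023794 / 0.11987 ≈ 0.020
P(Arvapus | evidence) = 0.090009 / 0.11987 ≈ 0.751
P(Arvasoma | evidence) = 0.027478 / 0.11987 ≈ 0.229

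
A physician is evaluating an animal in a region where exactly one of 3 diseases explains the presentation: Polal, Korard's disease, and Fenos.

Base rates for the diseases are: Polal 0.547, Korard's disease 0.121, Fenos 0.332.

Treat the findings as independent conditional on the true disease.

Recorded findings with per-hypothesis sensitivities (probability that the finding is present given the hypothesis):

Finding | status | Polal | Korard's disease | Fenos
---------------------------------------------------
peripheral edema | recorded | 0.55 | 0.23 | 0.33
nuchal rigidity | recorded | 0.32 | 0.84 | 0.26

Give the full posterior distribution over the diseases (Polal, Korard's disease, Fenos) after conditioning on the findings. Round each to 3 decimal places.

By Bayes' rule with conditional independence, the unnormalized weight for each hypothesis is prior × ∏ likelihoods:
  Polal: 0.547 × 0.55 × 0.32 = 0.096272
  Korard's disease: 0.121 × 0.23 × 0.84 = 0.023377
  Fenos: 0.332 × 0.33 × 0.26 = 0.028486
Normalizing constant Z = 0.096272 + 0.023377 + 0.028486 = 0.14813.
P(Polal | evidence) = 0.096272 / 0.14813 ≈ 0.650
P(Korard's disease | evidence) = 0.023377 / 0.14813 ≈ 0.158
P(Fenos | evidence) = 0.028486 / 0.14813 ≈ 0.192

0.650, 0.158, 0.192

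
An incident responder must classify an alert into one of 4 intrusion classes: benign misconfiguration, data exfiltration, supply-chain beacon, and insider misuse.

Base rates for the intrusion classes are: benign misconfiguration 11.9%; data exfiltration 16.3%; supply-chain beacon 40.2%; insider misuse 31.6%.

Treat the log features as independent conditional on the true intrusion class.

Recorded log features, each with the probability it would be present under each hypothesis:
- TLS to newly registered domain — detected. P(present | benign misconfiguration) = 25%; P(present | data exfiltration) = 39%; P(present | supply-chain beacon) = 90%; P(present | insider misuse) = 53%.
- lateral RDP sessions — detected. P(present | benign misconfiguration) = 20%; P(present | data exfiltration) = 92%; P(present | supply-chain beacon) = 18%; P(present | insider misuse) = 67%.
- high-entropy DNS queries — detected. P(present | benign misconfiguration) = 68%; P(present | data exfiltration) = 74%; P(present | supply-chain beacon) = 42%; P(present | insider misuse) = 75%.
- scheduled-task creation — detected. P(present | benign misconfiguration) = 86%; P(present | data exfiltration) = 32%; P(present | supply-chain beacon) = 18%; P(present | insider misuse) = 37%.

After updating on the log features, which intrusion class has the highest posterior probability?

insider misuse

For each hypothesis, the unnormalized posterior weight is prior × product of the log feature likelihoods:
  benign misconfiguration: 0.119 × 0.25 × 0.20 × 0.68 × 0.86 = 0.0034796
  data exfiltration: 0.163 × 0.39 × 0.92 × 0.74 × 0.32 = 0.013849
  supply-chain beacon: 0.402 × 0.90 × 0.18 × 0.42 × 0.18 = 0.0049234
  insider misuse: 0.316 × 0.53 × 0.67 × 0.75 × 0.37 = 0.031139
Marginal likelihood of the evidence = 0.053391.
P(benign misconfiguration | evidence) ≈ 0.0034796 / 0.053391 ≈ 0.065
P(data exfiltration | evidence) ≈ 0.013849 / 0.053391 ≈ 0.259
P(supply-chain beacon | evidence) ≈ 0.0049234 / 0.053391 ≈ 0.092
P(insider misuse | evidence) ≈ 0.031139 / 0.053391 ≈ 0.583
The largest is 0.583, so insider misuse is most probable.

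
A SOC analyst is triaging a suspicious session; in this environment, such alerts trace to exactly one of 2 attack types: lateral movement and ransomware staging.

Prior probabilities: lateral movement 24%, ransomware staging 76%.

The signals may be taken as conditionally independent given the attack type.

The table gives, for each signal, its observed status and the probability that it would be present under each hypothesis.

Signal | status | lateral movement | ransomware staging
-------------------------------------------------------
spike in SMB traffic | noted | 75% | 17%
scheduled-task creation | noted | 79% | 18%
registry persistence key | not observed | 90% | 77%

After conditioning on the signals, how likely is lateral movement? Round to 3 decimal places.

Multiply each prior by the joint likelihood of the signal pattern (using 1 − P(present | H) for each absent signal):
  lateral movement: 0.24 × 0.75 × 0.79 × (1 − 0.90) = 0.01422
  ransomware staging: 0.76 × 0.17 × 0.18 × (1 − 0.77) = 0.0053489
Normalizing constant Z = 0.01422 + 0.0053489 = 0.019569.
P(lateral movement | evidence) = 0.01422 / 0.019569 ≈ 0.727.

0.727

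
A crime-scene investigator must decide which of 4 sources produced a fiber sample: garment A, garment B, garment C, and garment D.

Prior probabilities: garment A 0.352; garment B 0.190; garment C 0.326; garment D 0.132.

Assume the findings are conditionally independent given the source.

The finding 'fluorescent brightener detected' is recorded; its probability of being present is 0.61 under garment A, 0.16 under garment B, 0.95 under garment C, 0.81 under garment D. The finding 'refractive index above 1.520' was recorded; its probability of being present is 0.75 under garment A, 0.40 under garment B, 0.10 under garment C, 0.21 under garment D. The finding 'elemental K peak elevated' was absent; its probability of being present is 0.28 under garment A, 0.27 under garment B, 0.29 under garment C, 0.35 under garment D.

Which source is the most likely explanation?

garment A

Multiply each prior by the joint likelihood of the evidence pattern (using 1 − P(present | H) for each absent finding):
  garment A: 0.352 × 0.61 × 0.75 × (1 − 0.28) = 0.11595
  garment B: 0.190 × 0.16 × 0.40 × (1 − 0.27) = 0.0088768
  garment C: 0.326 × 0.95 × 0.10 × (1 − 0.29) = 0.021989
  garment D: 0.132 × 0.81 × 0.21 × (1 − 0.35) = 0.014595
Marginal likelihood of the evidence = 0.16141.
P(garment A | evidence) ≈ 0.11595 / 0.16141 ≈ 0.718
P(garment B | evidence) ≈ 0.0088768 / 0.16141 ≈ 0.055
P(garment C | evidence) ≈ 0.021989 / 0.16141 ≈ 0.136
P(garment D | evidence) ≈ 0.014595 / 0.16141 ≈ 0.090
The largest is 0.718, so garment A is most probable.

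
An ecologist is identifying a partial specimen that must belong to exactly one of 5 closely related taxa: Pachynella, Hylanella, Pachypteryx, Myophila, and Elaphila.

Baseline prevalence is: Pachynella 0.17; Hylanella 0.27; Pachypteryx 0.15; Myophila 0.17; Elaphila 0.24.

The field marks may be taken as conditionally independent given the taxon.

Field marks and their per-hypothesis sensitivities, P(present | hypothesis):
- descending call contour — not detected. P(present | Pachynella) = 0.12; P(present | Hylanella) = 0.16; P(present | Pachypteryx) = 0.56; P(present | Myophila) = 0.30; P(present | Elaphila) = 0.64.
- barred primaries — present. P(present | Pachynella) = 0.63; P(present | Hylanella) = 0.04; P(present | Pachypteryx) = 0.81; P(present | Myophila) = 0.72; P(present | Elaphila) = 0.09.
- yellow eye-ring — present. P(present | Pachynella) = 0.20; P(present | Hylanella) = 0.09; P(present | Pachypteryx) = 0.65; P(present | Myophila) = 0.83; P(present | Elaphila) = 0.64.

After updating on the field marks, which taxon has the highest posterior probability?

Multiply each prior by the joint likelihood of the field mark pattern (using 1 − P(present | H) for each absent field mark):
  Pachynella: 0.17 × (1 − 0.12) × 0.63 × 0.20 = 0.01885
  Hylanella: 0.27 × (1 − 0.16) × 0.04 × 0.09 = 0.00081648
  Pachypteryx: 0.15 × (1 − 0.56) × 0.81 × 0.65 = 0.034749
  Myophila: 0.17 × (1 − 0.30) × 0.72 × 0.83 = 0.071114
  Elaphila: 0.24 × (1 − 0.64) × 0.09 × 0.64 = 0.0049766
The unnormalized weights sum to 0.13051.
P(Pachynella | evidence) ≈ 0.01885 / 0.13051 ≈ 0.144
P(Hylanella | evidence) ≈ 0.00081648 / 0.13051 ≈ 0.006
P(Pachypteryx | evidence) ≈ 0.034749 / 0.13051 ≈ 0.266
P(Myophila | evidence) ≈ 0.071114 / 0.13051 ≈ 0.545
P(Elaphila | evidence) ≈ 0.0049766 / 0.13051 ≈ 0.038
The largest is 0.545, so Myophila is most probable.

Myophila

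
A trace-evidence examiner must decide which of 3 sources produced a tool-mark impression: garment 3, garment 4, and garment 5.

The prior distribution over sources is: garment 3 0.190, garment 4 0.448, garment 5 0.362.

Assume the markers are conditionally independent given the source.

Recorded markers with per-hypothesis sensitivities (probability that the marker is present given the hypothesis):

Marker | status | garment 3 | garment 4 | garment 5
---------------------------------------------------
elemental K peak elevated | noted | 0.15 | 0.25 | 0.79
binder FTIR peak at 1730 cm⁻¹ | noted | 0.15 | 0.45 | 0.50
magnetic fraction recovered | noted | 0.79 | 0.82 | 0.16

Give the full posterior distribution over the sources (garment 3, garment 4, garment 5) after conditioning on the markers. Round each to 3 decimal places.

0.050, 0.612, 0.339

Multiply each prior by the joint likelihood of the marker pattern:
  garment 3: 0.190 × 0.15 × 0.15 × 0.79 = 0.0033772
  garment 4: 0.448 × 0.25 × 0.45 × 0.82 = 0.041328
  garment 5: 0.362 × 0.79 × 0.50 × 0.16 = 0.022878
Marginal likelihood of the evidence = 0.067584.
P(garment 3 | evidence) = 0.0033772 / 0.067584 ≈ 0.050
P(garment 4 | evidence) = 0.041328 / 0.067584 ≈ 0.612
P(garment 5 | evidence) = 0.022878 / 0.067584 ≈ 0.339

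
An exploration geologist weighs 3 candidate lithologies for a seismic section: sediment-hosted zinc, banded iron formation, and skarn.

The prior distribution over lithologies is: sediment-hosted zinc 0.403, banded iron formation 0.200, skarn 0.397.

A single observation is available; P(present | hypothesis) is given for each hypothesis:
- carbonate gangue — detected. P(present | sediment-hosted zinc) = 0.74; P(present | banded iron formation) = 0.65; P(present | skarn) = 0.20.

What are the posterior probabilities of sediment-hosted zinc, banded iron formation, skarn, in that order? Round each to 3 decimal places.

By Bayes' rule, the unnormalized weight for each hypothesis is prior × likelihood:
  sediment-hosted zinc: 0.403 × 0.74 = 0.29822
  banded iron formation: 0.200 × 0.65 = 0.13
  skarn: 0.397 × 0.20 = 0.0794
The unnormalized weights sum to 0.50762.
P(sediment-hosted zinc | evidence) = 0.29822 / 0.50762 ≈ 0.587
P(banded iron formation | evidence) = 0.13 / 0.50762 ≈ 0.256
P(skarn | evidence) = 0.0794 / 0.50762 ≈ 0.156

0.587, 0.256, 0.156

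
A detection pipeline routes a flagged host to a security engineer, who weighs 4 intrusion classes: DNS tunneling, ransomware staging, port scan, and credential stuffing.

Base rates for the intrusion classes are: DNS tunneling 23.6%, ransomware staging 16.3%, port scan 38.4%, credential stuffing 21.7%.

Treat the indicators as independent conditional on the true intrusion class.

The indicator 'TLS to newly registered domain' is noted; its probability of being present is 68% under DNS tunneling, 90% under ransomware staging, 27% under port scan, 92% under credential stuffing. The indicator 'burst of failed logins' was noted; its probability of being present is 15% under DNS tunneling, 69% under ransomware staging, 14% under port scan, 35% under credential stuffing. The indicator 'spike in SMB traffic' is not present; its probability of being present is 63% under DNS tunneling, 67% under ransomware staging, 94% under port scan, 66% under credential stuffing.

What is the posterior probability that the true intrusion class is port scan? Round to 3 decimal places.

For each hypothesis, the unnormalized posterior weight is prior × product of the indicator likelihoods (using 1 − P(present | H) for each absent indicator):
  DNS tunneling: 0.236 × 0.68 × 0.15 × (1 − 0.63) = 0.0089066
  ransomware staging: 0.163 × 0.90 × 0.69 × (1 − 0.67) = 0.033404
  port scan: 0.384 × 0.27 × 0.14 × (1 − 0.94) = 0.00087091
  credential stuffing: 0.217 × 0.92 × 0.35 × (1 − 0.66) = 0.023757
Marginal likelihood of the evidence = 0.066938.
P(port scan | evidence) = 0.00087091 / 0.066938 ≈ 0.013.

0.013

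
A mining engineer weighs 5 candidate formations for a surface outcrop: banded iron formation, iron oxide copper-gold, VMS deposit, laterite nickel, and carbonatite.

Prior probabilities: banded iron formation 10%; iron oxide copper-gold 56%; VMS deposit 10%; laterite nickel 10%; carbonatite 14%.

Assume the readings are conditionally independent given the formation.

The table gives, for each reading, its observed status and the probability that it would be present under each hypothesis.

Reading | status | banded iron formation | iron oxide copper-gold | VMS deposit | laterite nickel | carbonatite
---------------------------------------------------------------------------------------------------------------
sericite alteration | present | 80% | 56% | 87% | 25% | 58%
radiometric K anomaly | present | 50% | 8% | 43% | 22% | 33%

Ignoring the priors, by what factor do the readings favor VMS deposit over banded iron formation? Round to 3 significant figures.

The Bayes factor is the ratio of the joint likelihoods of the reading pattern under the two hypotheses.
  VMS deposit: 0.87 × 0.43 = 0.3741
  banded iron formation: 0.80 × 0.50 = 0.4
Bayes factor = 0.3741 / 0.4 ≈ 0.935

0.935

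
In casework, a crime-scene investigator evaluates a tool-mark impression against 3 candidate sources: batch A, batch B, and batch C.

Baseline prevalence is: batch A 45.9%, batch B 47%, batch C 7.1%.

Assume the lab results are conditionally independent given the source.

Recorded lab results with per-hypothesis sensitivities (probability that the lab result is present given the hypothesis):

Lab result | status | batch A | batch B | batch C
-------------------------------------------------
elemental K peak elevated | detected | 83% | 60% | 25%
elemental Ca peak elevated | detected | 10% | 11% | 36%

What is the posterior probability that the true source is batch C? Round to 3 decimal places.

0.085

For each hypothesis, the unnormalized posterior weight is prior × product of the lab result likelihoods:
  batch A: 0.459 × 0.83 × 0.10 = 0.038097
  batch B: 0.470 × 0.60 × 0.11 = 0.03102
  batch C: 0.071 × 0.25 × 0.36 = 0.00639
The unnormalized weights sum to 0.075507.
P(batch C | evidence) = 0.00639 / 0.075507 ≈ 0.085.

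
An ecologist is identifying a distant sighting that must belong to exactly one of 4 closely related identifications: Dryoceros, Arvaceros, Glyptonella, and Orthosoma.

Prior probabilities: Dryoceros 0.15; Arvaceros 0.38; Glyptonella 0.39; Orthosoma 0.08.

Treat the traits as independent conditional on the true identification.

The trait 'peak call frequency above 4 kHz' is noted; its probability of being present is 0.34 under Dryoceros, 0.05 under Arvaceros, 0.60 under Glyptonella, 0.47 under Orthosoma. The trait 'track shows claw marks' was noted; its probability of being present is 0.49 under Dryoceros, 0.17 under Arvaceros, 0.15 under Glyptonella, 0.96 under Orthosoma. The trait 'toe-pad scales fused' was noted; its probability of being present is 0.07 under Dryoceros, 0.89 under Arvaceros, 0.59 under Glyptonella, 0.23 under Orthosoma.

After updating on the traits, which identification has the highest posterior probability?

Glyptonella

For each hypothesis, the unnormalized posterior weight is prior × product of the trait likelihoods:
  Dryoceros: 0.15 × 0.34 × 0.49 × 0.07 = 0.0017493
  Arvaceros: 0.38 × 0.05 × 0.17 × 0.89 = 0.0028747
  Glyptonella: 0.39 × 0.60 × 0.15 × 0.59 = 0.020709
  Orthosoma: 0.08 × 0.47 × 0.96 × 0.23 = 0.0083021
The unnormalized weights sum to 0.033635.
P(Dryoceros | evidence) ≈ 0.0017493 / 0.033635 ≈ 0.052
P(Arvaceros | evidence) ≈ 0.0028747 / 0.033635 ≈ 0.085
P(Glyptonella | evidence) ≈ 0.020709 / 0.033635 ≈ 0.616
P(Orthosoma | evidence) ≈ 0.0083021 / 0.033635 ≈ 0.247
The largest is 0.616, so Glyptonella is most probable.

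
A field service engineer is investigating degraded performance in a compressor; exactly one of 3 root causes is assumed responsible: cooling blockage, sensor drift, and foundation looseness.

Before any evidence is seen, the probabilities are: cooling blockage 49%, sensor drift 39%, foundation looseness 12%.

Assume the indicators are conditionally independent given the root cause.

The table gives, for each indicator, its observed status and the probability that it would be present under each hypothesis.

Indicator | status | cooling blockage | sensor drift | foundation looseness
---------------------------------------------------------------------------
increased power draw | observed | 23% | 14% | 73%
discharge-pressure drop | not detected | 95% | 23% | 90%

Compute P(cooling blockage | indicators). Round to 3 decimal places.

For each hypothesis, the unnormalized posterior weight is prior × product of the indicator likelihoods (using 1 − P(present | H) for each absent indicator):
  cooling blockage: 0.49 × 0.23 × (1 − 0.95) = 0.005635
  sensor drift: 0.39 × 0.14 × (1 − 0.23) = 0.042042
  foundation looseness: 0.12 × 0.73 × (1 − 0.90) = 0.00876
The unnormalized weights sum to 0.056437.
P(cooling blockage | evidence) = 0.005635 / 0.056437 ≈ 0.100.

0.100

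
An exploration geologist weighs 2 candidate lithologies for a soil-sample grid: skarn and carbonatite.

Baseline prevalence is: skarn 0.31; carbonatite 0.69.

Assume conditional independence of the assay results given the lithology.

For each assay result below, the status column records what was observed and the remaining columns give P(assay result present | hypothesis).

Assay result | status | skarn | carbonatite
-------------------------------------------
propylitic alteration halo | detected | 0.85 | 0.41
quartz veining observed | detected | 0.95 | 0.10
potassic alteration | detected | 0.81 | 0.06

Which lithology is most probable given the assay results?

skarn

For each hypothesis, the unnormalized posterior weight is prior × product of the assay result likelihoods:
  skarn: 0.31 × 0.85 × 0.95 × 0.81 = 0.20276
  carbonatite: 0.69 × 0.41 × 0.10 × 0.06 = 0.0016974
The unnormalized weights sum to 0.20446.
P(skarn | evidence) ≈ 0.20276 / 0.20446 ≈ 0.992
P(carbonatite | evidence) ≈ 0.0016974 / 0.20446 ≈ 0.008
The largest is 0.992, so skarn is most probable.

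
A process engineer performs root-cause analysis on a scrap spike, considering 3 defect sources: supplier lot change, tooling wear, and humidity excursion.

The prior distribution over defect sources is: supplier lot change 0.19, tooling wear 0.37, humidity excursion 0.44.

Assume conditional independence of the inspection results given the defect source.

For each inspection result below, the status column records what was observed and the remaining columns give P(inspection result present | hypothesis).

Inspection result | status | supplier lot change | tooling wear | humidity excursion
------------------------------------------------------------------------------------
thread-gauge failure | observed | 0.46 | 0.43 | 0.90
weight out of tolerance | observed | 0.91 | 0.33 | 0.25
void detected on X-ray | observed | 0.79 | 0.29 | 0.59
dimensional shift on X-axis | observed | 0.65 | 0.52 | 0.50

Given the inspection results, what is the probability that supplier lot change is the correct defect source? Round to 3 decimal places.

Multiply each prior by the joint likelihood of the inspection result pattern:
  supplier lot change: 0.19 × 0.46 × 0.91 × 0.79 × 0.65 = 0.040841
  tooling wear: 0.37 × 0.43 × 0.33 × 0.29 × 0.52 = 0.0079175
  humidity excursion: 0.44 × 0.90 × 0.25 × 0.59 × 0.50 = 0.029205
The unnormalized weights sum to 0.077963.
P(supplier lot change | evidence) = 0.040841 / 0.077963 ≈ 0.524.

0.524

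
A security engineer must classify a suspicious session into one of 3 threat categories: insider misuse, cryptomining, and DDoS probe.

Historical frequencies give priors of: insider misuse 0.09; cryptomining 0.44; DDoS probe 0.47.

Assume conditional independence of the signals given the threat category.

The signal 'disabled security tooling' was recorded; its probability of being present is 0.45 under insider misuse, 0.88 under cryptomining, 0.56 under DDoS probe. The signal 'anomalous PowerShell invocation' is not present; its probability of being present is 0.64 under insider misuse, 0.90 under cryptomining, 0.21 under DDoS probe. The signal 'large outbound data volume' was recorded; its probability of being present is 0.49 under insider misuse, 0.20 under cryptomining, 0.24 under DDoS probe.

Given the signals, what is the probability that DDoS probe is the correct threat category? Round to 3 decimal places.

By Bayes' rule with conditional independence, the unnormalized weight for each hypothesis is prior × ∏ likelihoods (using 1 − P(present | H) for each absent signal):
  insider misuse: 0.09 × 0.45 × (1 − 0.64) × 0.49 = 0.0071442
  cryptomining: 0.44 × 0.88 × (1 − 0.90) × 0.20 = 0.007744
  DDoS probe: 0.47 × 0.56 × (1 − 0.21) × 0.24 = 0.049903
The unnormalized weights sum to 0.064791.
P(DDoS probe | evidence) = 0.049903 / 0.064791 ≈ 0.770.

0.770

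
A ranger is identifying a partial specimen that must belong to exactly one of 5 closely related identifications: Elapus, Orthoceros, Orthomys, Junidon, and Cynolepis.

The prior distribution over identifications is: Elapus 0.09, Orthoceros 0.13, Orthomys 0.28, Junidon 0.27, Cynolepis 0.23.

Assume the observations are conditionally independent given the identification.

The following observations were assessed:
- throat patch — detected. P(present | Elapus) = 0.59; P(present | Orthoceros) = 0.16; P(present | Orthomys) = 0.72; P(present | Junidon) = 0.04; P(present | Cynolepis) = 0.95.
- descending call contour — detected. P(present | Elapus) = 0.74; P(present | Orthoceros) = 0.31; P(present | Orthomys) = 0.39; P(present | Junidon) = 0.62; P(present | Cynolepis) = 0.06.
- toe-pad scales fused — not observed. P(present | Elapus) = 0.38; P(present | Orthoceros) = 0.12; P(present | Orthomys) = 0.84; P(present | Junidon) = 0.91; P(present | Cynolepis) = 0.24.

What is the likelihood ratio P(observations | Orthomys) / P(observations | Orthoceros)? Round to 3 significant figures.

1.03

Take the product of per-observation likelihoods under each hypothesis (using 1 − P(present | H) for each absent observation), then divide.
  Orthomys: 0.72 × 0.39 × (1 − 0.84) = 0.044928
  Orthoceros: 0.16 × 0.31 × (1 − 0.12) = 0.043648
Bayes factor = 0.044928 / 0.043648 ≈ 1.03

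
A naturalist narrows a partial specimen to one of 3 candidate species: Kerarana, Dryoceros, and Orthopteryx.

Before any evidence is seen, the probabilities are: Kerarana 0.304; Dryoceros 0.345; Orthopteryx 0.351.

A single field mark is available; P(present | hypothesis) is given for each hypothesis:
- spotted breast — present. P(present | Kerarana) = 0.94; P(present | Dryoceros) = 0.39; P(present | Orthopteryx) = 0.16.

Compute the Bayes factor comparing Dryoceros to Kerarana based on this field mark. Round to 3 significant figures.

The Bayes factor is the ratio of the two likelihoods.
  Dryoceros: 0.39
  Kerarana: 0.94
Bayes factor = 0.39 / 0.94 ≈ 0.415

0.415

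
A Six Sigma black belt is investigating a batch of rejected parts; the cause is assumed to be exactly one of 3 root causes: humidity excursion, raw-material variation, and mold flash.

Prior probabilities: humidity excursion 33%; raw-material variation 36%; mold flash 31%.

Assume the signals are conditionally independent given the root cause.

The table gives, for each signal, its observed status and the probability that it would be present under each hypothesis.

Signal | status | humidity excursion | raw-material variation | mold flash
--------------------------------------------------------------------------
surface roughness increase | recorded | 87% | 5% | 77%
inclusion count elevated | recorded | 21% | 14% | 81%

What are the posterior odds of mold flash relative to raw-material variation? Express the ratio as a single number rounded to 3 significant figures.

76.7

The normalizing constant cancels in an odds ratio, so compute prior × likelihood for the two hypotheses only:
  mold flash: 0.31 × 0.77 × 0.81 = 0.19335
  raw-material variation: 0.36 × 0.05 × 0.14 = 0.00252
Odds(mold flash : raw-material variation) = 0.19335 / 0.00252 ≈ 76.7.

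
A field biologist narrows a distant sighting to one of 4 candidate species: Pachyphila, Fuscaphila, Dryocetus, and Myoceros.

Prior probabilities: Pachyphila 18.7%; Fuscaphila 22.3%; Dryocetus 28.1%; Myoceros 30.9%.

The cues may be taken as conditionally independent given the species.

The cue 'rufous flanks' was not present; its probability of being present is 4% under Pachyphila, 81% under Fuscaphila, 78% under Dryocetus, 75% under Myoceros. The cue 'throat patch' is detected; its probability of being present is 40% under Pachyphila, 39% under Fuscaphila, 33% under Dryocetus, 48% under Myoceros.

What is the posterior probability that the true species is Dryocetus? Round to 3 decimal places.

0.140

By Bayes' rule with conditional independence, the unnormalized weight for each hypothesis is prior × ∏ likelihoods (using 1 − P(present | H) for each absent cue):
  Pachyphila: 0.187 × (1 − 0.04) × 0.40 = 0.071808
  Fuscaphila: 0.223 × (1 − 0.81) × 0.39 = 0.016524
  Dryocetus: 0.281 × (1 − 0.78) × 0.33 = 0.020401
  Myoceros: 0.309 × (1 − 0.75) × 0.48 = 0.03708
Normalizing constant Z = 0.071808 + 0.016524 + 0.020401 + 0.03708 = 0.14581.
P(Dryocetus | evidence) = 0.020401 / 0.14581 ≈ 0.140.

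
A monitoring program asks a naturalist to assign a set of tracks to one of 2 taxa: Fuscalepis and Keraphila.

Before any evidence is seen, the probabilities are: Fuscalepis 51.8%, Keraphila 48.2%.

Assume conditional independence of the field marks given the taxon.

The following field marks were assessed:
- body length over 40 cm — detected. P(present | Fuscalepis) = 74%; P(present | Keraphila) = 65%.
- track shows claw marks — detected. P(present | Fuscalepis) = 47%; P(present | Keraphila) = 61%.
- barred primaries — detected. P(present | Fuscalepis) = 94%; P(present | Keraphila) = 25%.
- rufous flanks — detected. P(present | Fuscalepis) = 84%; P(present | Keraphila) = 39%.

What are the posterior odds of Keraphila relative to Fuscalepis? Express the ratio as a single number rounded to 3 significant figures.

Unnormalized posterior weight (prior times the field mark likelihoods) for each of the two hypotheses:
  Keraphila: 0.482 × 0.65 × 0.61 × 0.25 × 0.39 = 0.018634
  Fuscalepis: 0.518 × 0.74 × 0.47 × 0.94 × 0.84 = 0.14225
Posterior odds = 0.018634 / 0.14225 ≈ 0.131.

0.131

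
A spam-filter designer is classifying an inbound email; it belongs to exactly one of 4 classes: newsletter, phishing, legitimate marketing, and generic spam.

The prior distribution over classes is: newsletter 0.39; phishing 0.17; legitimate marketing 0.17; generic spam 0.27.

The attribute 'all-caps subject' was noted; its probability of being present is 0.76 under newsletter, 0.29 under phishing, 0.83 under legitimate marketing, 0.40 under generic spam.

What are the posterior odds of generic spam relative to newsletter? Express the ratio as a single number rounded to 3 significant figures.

0.364

The normalizing constant cancels in an odds ratio, so compute prior × likelihood for the two hypotheses only:
  generic spam: 0.27 × 0.40 = 0.108
  newsletter: 0.39 × 0.76 = 0.2964
Posterior odds = 0.108 / 0.2964 ≈ 0.364.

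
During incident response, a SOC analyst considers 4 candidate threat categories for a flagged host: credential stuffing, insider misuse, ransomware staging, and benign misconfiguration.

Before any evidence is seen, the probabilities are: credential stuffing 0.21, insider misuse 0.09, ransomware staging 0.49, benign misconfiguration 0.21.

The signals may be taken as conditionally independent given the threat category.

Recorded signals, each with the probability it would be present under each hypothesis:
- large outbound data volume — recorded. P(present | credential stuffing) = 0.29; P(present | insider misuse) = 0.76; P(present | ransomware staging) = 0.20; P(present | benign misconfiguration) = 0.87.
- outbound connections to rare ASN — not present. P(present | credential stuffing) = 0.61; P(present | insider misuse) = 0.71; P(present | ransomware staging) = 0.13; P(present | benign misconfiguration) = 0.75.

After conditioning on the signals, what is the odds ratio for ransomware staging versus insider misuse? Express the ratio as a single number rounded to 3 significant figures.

The normalizing constant cancels in an odds ratio, so compute prior × likelihood for the two hypotheses only (using 1 − P(present | H) for each absent signal):
  ransomware staging: 0.49 × 0.20 × (1 − 0.13) = 0.08526
  insider misuse: 0.09 × 0.76 × (1 − 0.71) = 0.019836
Odds(ransomware staging : insider misuse) = 0.08526 / 0.019836 ≈ 4.30.

4.30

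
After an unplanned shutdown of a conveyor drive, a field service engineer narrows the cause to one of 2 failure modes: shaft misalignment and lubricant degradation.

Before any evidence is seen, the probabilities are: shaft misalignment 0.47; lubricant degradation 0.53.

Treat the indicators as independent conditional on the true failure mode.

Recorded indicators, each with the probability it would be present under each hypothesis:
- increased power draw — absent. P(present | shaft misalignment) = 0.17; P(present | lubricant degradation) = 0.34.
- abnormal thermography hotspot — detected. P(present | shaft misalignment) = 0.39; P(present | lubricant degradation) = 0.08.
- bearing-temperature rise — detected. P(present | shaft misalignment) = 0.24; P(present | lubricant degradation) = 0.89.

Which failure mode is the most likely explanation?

For each hypothesis, the unnormalized posterior weight is prior × product of the indicator likelihoods (using 1 − P(present | H) for each absent indicator):
  shaft misalignment: 0.47 × (1 − 0.17) × 0.39 × 0.24 = 0.036513
  lubricant degradation: 0.53 × (1 − 0.34) × 0.08 × 0.89 = 0.024906
Normalizing constant Z = 0.036513 + 0.024906 = 0.061419.
P(shaft misalignment | evidence) ≈ 0.036513 / 0.061419 ≈ 0.594
P(lubricant degradation | evidence) ≈ 0.024906 / 0.061419 ≈ 0.406
The largest is 0.594, so shaft misalignment is most probable.

shaft misalignment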